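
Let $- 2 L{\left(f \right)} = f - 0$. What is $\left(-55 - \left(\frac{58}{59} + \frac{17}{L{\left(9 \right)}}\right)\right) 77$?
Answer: $- \frac{2134517}{531} \approx -4019.8$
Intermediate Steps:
$L{\left(f \right)} = - \frac{f}{2}$ ($L{\left(f \right)} = - \frac{f - 0}{2} = - \frac{f + 0}{2} = - \frac{f}{2}$)
$\left(-55 - \left(\frac{58}{59} + \frac{17}{L{\left(9 \right)}}\right)\right) 77 = \left(-55 - \left(- \frac{34}{9} + \frac{58}{59}\right)\right) 77 = \left(-55 - \left(\frac{58}{59} + \frac{17}{- \frac{9}{2}}\right)\right) 77 = \left(-55 - - \frac{1484}{531}\right) 77 = \left(-55 + \left(\frac{34}{9} - \frac{58}{59}\right)\right) 77 = \left(-55 + \frac{1484}{531}\right) 77 = \left(- \frac{27721}{531}\right) 77 = - \frac{2134517}{531}$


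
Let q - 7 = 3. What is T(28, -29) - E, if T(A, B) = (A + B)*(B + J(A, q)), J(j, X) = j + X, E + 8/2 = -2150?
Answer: 2145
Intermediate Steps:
q = 10 (q = 7 + 3 = 10)
E = -2154 (E = -4 - 2150 = -2154)
J(j, X) = X + j
T(A, B) = (A + B)*(10 + A + B) (T(A, B) = (A + B)*(B + (10 + A)) = (A + B)*(10 + A + B))
T(28, -29) - E = ((-29)² + 28*(-29) + 28*(10 + 28) - 29*(10 + 28)) - 1*(-2154) = (841 - 812 + 28*38 - 29*38) + 2154 = (841 - 812 + 1064 - 1102) + 2154 = -9 + 2154 = 2145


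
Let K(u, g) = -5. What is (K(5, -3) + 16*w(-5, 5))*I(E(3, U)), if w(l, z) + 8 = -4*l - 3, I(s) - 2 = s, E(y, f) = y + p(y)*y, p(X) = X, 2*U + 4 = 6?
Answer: 1946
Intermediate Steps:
U = 1 (U = -2 + (½)*6 = -2 + 3 = 1)
E(y, f) = y + y² (E(y, f) = y + y*y = y + y²)
I(s) = 2 + s
w(l, z) = -11 - 4*l (w(l, z) = -8 + (-4*l - 3) = -8 + (-3 - 4*l) = -11 - 4*l)
(K(5, -3) + 16*w(-5, 5))*I(E(3, U)) = (-5 + 16*(-11 - 4*(-5)))*(2 + 3*(1 + 3)) = (-5 + 16*(-11 + 20))*(2 + 3*4) = (-5 + 16*9)*(2 + 12) = (-5 + 144)*14 = 139*14 = 1946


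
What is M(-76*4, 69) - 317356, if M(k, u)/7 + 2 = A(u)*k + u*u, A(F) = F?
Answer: -430875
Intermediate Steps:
M(k, u) = -14 + 7*u**2 + 7*k*u (M(k, u) = -14 + 7*(u*k + u*u) = -14 + 7*(k*u + u**2) = -14 + 7*(u**2 + k*u) = -14 + (7*u**2 + 7*k*u) = -14 + 7*u**2 + 7*k*u)
M(-76*4, 69) - 317356 = (-14 + 7*69**2 + 7*(-76*4)*69) - 317356 = (-14 + 7*4761 + 7*(-304)*69) - 317356 = (-14 + 33327 - 146832) - 317356 = -113519 - 317356 = -430875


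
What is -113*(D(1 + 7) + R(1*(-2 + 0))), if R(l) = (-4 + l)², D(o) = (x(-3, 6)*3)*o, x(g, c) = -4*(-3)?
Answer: -36612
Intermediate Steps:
x(g, c) = 12
D(o) = 36*o (D(o) = (12*3)*o = 36*o)
-113*(D(1 + 7) + R(1*(-2 + 0))) = -113*(36*(1 + 7) + (-4 + 1*(-2 + 0))²) = -113*(36*8 + (-4 + 1*(-2))²) = -113*(288 + (-4 - 2)²) = -113*(288 + (-6)²) = -113*(288 + 36) = -113*324 = -36612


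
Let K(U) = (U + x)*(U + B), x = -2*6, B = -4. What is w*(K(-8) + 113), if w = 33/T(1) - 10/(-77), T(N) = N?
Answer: 900503/77 ≈ 11695.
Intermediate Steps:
x = -12
w = 2551/77 (w = 33/1 - 10/(-77) = 33*1 - 10*(-1/77) = 33 + 10/77 = 2551/77 ≈ 33.130)
K(U) = (-12 + U)*(-4 + U) (K(U) = (U - 12)*(U - 4) = (-12 + U)*(-4 + U))
w*(K(-8) + 113) = 2551*((48 + (-8)² - 16*(-8)) + 113)/77 = 2551*((48 + 64 + 128) + 113)/77 = 2551*(240 + 113)/77 = (2551/77)*353 = 900503/77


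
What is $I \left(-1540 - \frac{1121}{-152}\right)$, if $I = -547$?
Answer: $\frac{6706767}{8} \approx 8.3835 \cdot 10^{5}$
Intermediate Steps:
$I \left(-1540 - \frac{1121}{-152}\right) = - 547 \left(-1540 - \frac{1121}{-152}\right) = - 547 \left(-1540 - - \frac{59}{8}\right) = - 547 \left(-1540 + \frac{59}{8}\right) = \left(-547\right) \left(- \frac{12261}{8}\right) = \frac{6706767}{8}$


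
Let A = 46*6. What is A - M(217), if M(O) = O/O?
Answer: 275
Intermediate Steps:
A = 276
M(O) = 1
A - M(217) = 276 - 1*1 = 276 - 1 = 275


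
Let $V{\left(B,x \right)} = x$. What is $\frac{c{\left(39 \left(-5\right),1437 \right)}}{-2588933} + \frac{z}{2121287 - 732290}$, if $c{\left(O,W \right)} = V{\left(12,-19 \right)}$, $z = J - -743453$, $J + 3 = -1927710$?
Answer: $- \frac{3065943403637}{3596020170201} \approx -0.85259$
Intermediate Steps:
$J = -1927713$ ($J = -3 - 1927710 = -1927713$)
$z = -1184260$ ($z = -1927713 - -743453 = -1927713 + 743453 = -1184260$)
$c{\left(O,W \right)} = -19$
$\frac{c{\left(39 \left(-5\right),1437 \right)}}{-2588933} + \frac{z}{2121287 - 732290} = - \frac{19}{-2588933} - \frac{1184260}{2121287 - 732290} = \left(-19\right) \left(- \frac{1}{2588933}\right) - \frac{1184260}{1388997} = \frac{19}{2588933} - \frac{1184260}{1388997} = - \frac{3065943403637}{3596020170201}$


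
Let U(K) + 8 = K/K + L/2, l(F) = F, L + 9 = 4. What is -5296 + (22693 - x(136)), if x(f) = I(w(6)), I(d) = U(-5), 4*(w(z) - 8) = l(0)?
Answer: 34813/2 ≈ 17407.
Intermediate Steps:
L = -5 (L = -9 + 4 = -5)
U(K) = -19/2 (U(K) = -8 + (K/K - 5/2) = -8 + (1 - 5*½) = -8 + (1 - 5/2) = -8 - 3/2 = -19/2)
w(z) = 8 (w(z) = 8 + (¼)*0 = 8 + 0 = 8)
I(d) = -19/2
x(f) = -19/2
-5296 + (22693 - x(136)) = -5296 + (22693 - 1*(-19/2)) = -5296 + (22693 + 19/2) = -5296 + 45405/2 = 34813/2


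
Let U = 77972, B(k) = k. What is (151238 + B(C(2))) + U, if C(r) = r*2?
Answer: 229214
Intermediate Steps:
C(r) = 2*r
(151238 + B(C(2))) + U = (151238 + 2*2) + 77972 = (151238 + 4) + 77972 = 151242 + 77972 = 229214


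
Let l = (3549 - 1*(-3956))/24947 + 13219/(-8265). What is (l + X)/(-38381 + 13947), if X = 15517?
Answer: -168375538693/265156424130 ≈ -0.63500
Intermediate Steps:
l = -14091872/10851945 (l = (3549 + 3956)*(1/24947) + 13219*(-1/8265) = 7505*(1/24947) - 13219/8265 = 395/1313 - 13219/8265 = -14091872/10851945 ≈ -1.2986)
(l + X)/(-38381 + 13947) = (-14091872/10851945 + 15517)/(-38381 + 13947) = (168375538693/10851945)/(-24434) = (168375538693/10851945)*(-1/24434) = -168375538693/265156424130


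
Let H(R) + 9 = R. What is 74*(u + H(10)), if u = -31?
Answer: -2220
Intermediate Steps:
H(R) = -9 + R
74*(u + H(10)) = 74*(-31 + (-9 + 10)) = 74*(-31 + 1) = 74*(-30) = -2220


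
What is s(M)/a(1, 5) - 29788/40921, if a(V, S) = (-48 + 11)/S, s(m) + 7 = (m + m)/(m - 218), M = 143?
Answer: 16654591/22711155 ≈ 0.73332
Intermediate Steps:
s(m) = -7 + 2*m/(-218 + m) (s(m) = -7 + (m + m)/(m - 218) = -7 + (2*m)/(-218 + m) = -7 + 2*m/(-218 + m))
a(V, S) = -37/S
s(M)/a(1, 5) - 29788/40921 = ((1526 - 5*143)/(-218 + 143))/((-37/5)) - 29788/40921 = ((1526 - 715)/(-75))/((-37*⅕)) - 29788*1/40921 = (-1/75*811)/(-37/5) - 29788/40921 = -811/75*(-5/37) - 29788/40921 = 811/555 - 29788/40921 = 16654591/22711155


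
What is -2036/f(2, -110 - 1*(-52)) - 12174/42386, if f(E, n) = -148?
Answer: 10562018/784141 ≈ 13.470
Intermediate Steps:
-2036/f(2, -110 - 1*(-52)) - 12174/42386 = -2036/(-148) - 12174/42386 = -2036*(-1/148) - 12174*1/42386 = 509/37 - 6087/21193 = 10562018/784141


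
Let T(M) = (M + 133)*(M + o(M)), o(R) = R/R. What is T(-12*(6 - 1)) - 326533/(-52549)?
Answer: -226002010/52549 ≈ -4300.8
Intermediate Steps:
o(R) = 1
T(M) = (1 + M)*(133 + M) (T(M) = (M + 133)*(M + 1) = (133 + M)*(1 + M) = (1 + M)*(133 + M))
T(-12*(6 - 1)) - 326533/(-52549) = (133 + (-12*(6 - 1))² + 134*(-12*(6 - 1))) - 326533/(-52549) = (133 + (-12*5)² + 134*(-12*5)) - 326533*(-1/52549) = (133 + (-60)² + 134*(-60)) + 326533/52549 = (133 + 3600 - 8040) + 326533/52549 = -4307 + 326533/52549 = -226002010/52549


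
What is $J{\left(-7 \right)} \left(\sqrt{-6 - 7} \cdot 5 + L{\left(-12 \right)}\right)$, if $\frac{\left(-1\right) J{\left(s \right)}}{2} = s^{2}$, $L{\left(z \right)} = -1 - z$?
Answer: $-1078 - 490 i \sqrt{13} \approx -1078.0 - 1766.7 i$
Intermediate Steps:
$J{\left(s \right)} = - 2 s^{2}$
$J{\left(-7 \right)} \left(\sqrt{-6 - 7} \cdot 5 + L{\left(-12 \right)}\right) = - 2 \left(-7\right)^{2} \left(\sqrt{-6 - 7} \cdot 5 - -11\right) = \left(-2\right) 49 \left(\sqrt{-13} \cdot 5 + \left(-1 + 12\right)\right) = - 98 \left(i \sqrt{13} \cdot 5 + 11\right) = - 98 \left(5 i \sqrt{13} + 11\right) = - 98 \left(11 + 5 i \sqrt{13}\right) = -1078 - 490 i \sqrt{13}$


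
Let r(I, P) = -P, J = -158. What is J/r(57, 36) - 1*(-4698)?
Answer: 84643/18 ≈ 4702.4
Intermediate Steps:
J/r(57, 36) - 1*(-4698) = -158/((-1*36)) - 1*(-4698) = -158/(-36) + 4698 = -158*(-1/36) + 4698 = 79/18 + 4698 = 84643/18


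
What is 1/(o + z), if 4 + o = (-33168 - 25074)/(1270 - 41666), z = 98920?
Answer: 20198/1997934489 ≈ 1.0109e-5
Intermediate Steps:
o = -51671/20198 (o = -4 + (-33168 - 25074)/(1270 - 41666) = -4 - 58242/(-40396) = -4 - 58242*(-1/40396) = -4 + 29121/20198 = -51671/20198 ≈ -2.5582)
1/(o + z) = 1/(-51671/20198 + 98920) = 1/(1997934489/20198) = 20198/1997934489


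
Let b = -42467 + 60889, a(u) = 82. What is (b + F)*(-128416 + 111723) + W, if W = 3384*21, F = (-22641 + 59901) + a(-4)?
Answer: -930797388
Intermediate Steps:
F = 37342 (F = (-22641 + 59901) + 82 = 37260 + 82 = 37342)
b = 18422
W = 71064
(b + F)*(-128416 + 111723) + W = (18422 + 37342)*(-128416 + 111723) + 71064 = 55764*(-16693) + 71064 = -930868452 + 71064 = -930797388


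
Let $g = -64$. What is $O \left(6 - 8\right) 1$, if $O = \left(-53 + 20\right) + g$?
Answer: $194$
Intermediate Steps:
$O = -97$ ($O = \left(-53 + 20\right) - 64 = -33 - 64 = -97$)
$O \left(6 - 8\right) 1 = - 97 \left(6 - 8\right) 1 = - 97 \left(\left(-2\right) 1\right) = \left(-97\right) \left(-2\right) = 194$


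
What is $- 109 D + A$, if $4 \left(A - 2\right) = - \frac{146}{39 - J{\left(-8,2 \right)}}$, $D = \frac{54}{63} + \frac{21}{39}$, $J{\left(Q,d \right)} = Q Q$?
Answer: $- \frac{676407}{4550} \approx -148.66$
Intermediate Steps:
$J{\left(Q,d \right)} = Q^{2}$
$D = \frac{127}{91}$ ($D = 54 \cdot \frac{1}{63} + 21 \cdot \frac{1}{39} = \frac{6}{7} + \frac{7}{13} = \frac{127}{91} \approx 1.3956$)
$A = \frac{173}{50}$ ($A = 2 + \frac{\left(-146\right) \frac{1}{39 - \left(-8\right)^{2}}}{4} = 2 + \frac{\left(-146\right) \frac{1}{39 - 64}}{4} = 2 + \frac{\left(-146\right) \frac{1}{-25}}{4} = 2 + \frac{\left(-146\right) \left(- \frac{1}{25}\right)}{4} = 2 + \frac{1}{4} \cdot \frac{146}{25} = 2 + \frac{73}{50} = \frac{173}{50} \approx 3.46$)
$- 109 D + A = \left(-109\right) \frac{127}{91} + \frac{173}{50} = - \frac{13843}{91} + \frac{173}{50} = - \frac{676407}{4550}$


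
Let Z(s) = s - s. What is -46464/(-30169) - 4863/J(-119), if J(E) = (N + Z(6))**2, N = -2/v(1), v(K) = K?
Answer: -146525991/120676 ≈ -1214.2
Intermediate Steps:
Z(s) = 0
N = -2 (N = -2/1 = -2*1 = -2)
J(E) = 4 (J(E) = (-2 + 0)**2 = (-2)**2 = 4)
-46464/(-30169) - 4863/J(-119) = -46464/(-30169) - 4863/4 = -46464*(-1/30169) - 4863*1/4 = 46464/30169 - 4863/4 = -146525991/120676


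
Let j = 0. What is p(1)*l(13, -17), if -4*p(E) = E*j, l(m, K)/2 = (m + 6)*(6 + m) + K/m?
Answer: 0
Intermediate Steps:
l(m, K) = 2*(6 + m)² + 2*K/m (l(m, K) = 2*((m + 6)*(6 + m) + K/m) = 2*((6 + m)*(6 + m) + K/m) = 2*((6 + m)² + K/m) = 2*(6 + m)² + 2*K/m)
p(E) = 0 (p(E) = -E*0/4 = -¼*0 = 0)
p(1)*l(13, -17) = 0*(2*(6 + 13)² + 2*(-17)/13) = 0*(2*19² + 2*(-17)*(1/13)) = 0*(2*361 - 34/13) = 0*(722 - 34/13) = 0*(9352/13) = 0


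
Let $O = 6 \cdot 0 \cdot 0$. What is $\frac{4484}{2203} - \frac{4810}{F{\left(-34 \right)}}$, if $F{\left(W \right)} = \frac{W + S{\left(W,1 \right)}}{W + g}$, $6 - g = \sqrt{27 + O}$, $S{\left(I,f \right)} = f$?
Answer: $- \frac{296552068}{72699} - \frac{4810 \sqrt{3}}{11} \approx -4836.6$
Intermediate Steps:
$O = 0$ ($O = 0 \cdot 0 = 0$)
$g = 6 - 3 \sqrt{3}$ ($g = 6 - \sqrt{27 + 0} = 6 - \sqrt{27} = 6 - 3 \sqrt{3} \approx 0.80385$)
$F{\left(W \right)} = \frac{1 + W}{6 + W - 3 \sqrt{3}}$ ($F{\left(W \right)} = \frac{W + 1}{W + \left(6 - 3 \sqrt{3}\right)} = \frac{1 + W}{6 + W - 3 \sqrt{3}}$)
$\frac{4484}{2203} - \frac{4810}{F{\left(-34 \right)}} = \frac{4484}{2203} - \frac{4810}{\frac{1}{6 - 34 - 3 \sqrt{3}} \left(1 - 34\right)} = 4484 \cdot \frac{1}{2203} - \frac{4810}{\frac{1}{-28 - 3 \sqrt{3}} \left(-33\right)} = \frac{4484}{2203} - \frac{4810}{\left(-33\right) \frac{1}{-28 - 3 \sqrt{3}}} = \frac{4484}{2203} - 4810 \left(\frac{28}{33} + \frac{\sqrt{3}}{11}\right) = \frac{4484}{2203} - \left(\frac{134680}{33} + \frac{4810 \sqrt{3}}{11}\right) = - \frac{296552068}{72699} - \frac{4810 \sqrt{3}}{11}$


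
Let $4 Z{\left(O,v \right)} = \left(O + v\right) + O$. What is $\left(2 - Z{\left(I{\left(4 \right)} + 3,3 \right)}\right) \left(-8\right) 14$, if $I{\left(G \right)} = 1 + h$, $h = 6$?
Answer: $420$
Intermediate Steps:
$I{\left(G \right)} = 7$ ($I{\left(G \right)} = 1 + 6 = 7$)
$Z{\left(O,v \right)} = \frac{O}{2} + \frac{v}{4}$ ($Z{\left(O,v \right)} = \frac{\left(O + v\right) + O}{4} = \frac{v + 2 O}{4} = \frac{O}{2} + \frac{v}{4}$)
$\left(2 - Z{\left(I{\left(4 \right)} + 3,3 \right)}\right) \left(-8\right) 14 = \left(2 - \left(\frac{7 + 3}{2} + \frac{1}{4} \cdot 3\right)\right) \left(-8\right) 14 = \left(2 - \left(\frac{1}{2} \cdot 10 + \frac{3}{4}\right)\right) \left(-8\right) 14 = \left(2 - \left(5 + \frac{3}{4}\right)\right) \left(-8\right) 14 = \left(2 - \frac{23}{4}\right) \left(-8\right) 14 = \left(- \frac{15}{4}\right) \left(-8\right) 14 = 30 \cdot 14 = 420$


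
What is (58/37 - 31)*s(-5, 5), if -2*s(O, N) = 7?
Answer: 7623/74 ≈ 103.01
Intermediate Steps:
s(O, N) = -7/2 (s(O, N) = -½*7 = -7/2)
(58/37 - 31)*s(-5, 5) = (58/37 - 31)*(-7/2) = -1089/37*(-7/2) = 7623/74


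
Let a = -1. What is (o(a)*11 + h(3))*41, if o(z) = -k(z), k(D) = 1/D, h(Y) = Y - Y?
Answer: 451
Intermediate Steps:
h(Y) = 0
o(z) = -1/z
(o(a)*11 + h(3))*41 = (-1/(-1)*11 + 0)*41 = (-1*(-1)*11 + 0)*41 = (1*11 + 0)*41 = (11 + 0)*41 = 11*41 = 451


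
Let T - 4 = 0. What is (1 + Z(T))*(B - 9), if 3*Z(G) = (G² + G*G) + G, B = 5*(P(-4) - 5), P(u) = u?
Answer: -702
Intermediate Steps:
T = 4 (T = 4 + 0 = 4)
B = -45 (B = 5*(-4 - 5) = 5*(-9) = -45)
Z(G) = G/3 + 2*G²/3 (Z(G) = ((G² + G*G) + G)/3 = ((G² + G²) + G)/3 = (2*G² + G)/3 = (G + 2*G²)/3 = G/3 + 2*G²/3)
(1 + Z(T))*(B - 9) = (1 + (⅓)*4*(1 + 2*4))*(-45 - 9) = (1 + (⅓)*4*(1 + 8))*(-54) = (1 + (⅓)*4*9)*(-54) = (1 + 12)*(-54) = 13*(-54) = -702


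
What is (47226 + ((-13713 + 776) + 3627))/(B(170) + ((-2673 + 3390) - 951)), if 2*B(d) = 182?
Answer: -37916/143 ≈ -265.15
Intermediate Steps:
B(d) = 91 (B(d) = (½)*182 = 91)
(47226 + ((-13713 + 776) + 3627))/(B(170) + ((-2673 + 3390) - 951)) = (47226 + ((-13713 + 776) + 3627))/(91 + ((-2673 + 3390) - 951)) = (47226 + (-12937 + 3627))/(91 + (717 - 951)) = (47226 - 9310)/(91 - 234) = 37916/(-143) = 37916*(-1/143) = -37916/143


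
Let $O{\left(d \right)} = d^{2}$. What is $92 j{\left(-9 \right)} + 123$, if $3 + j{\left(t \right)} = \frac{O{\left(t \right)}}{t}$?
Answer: $-981$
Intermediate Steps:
$j{\left(t \right)} = -3 + t$ ($j{\left(t \right)} = -3 + \frac{t^{2}}{t} = -3 + t$)
$92 j{\left(-9 \right)} + 123 = 92 \left(-3 - 9\right) + 123 = 92 \left(-12\right) + 123 = -1104 + 123 = -981$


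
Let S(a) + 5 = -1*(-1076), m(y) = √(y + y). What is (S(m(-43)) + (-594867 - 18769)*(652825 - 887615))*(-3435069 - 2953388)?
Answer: -920420759448330527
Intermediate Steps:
m(y) = √2*√y (m(y) = √(2*y) = √2*√y)
S(a) = 1071 (S(a) = -5 - 1*(-1076) = -5 + 1076 = 1071)
(S(m(-43)) + (-594867 - 18769)*(652825 - 887615))*(-3435069 - 2953388) = (1071 + (-594867 - 18769)*(652825 - 887615))*(-3435069 - 2953388) = (1071 - 613636*(-234790))*(-6388457) = (1071 + 144075596440)*(-6388457) = 144075597511*(-6388457) = -920420759448330527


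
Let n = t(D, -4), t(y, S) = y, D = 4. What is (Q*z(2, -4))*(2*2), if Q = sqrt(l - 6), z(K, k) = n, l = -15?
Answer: 16*I*sqrt(21) ≈ 73.321*I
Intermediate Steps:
n = 4
z(K, k) = 4
Q = I*sqrt(21) (Q = sqrt(-15 - 6) = sqrt(-21) = I*sqrt(21) ≈ 4.5826*I)
(Q*z(2, -4))*(2*2) = ((I*sqrt(21))*4)*(2*2) = (4*I*sqrt(21))*4 = 16*I*sqrt(21)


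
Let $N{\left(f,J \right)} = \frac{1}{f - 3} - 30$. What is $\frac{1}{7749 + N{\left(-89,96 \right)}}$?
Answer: $\frac{92}{710147} \approx 0.00012955$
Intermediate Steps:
$N{\left(f,J \right)} = -30 + \frac{1}{-3 + f}$ ($N{\left(f,J \right)} = \frac{1}{-3 + f} - 30 = -30 + \frac{1}{-3 + f}$)
$\frac{1}{7749 + N{\left(-89,96 \right)}} = \frac{1}{7749 + \frac{91 - -2670}{-3 - 89}} = \frac{1}{7749 + \frac{91 + 2670}{-92}} = \frac{1}{7749 - \frac{2761}{92}} = \frac{1}{\frac{710147}{92}} = \frac{92}{710147}$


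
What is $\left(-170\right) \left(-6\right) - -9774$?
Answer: $10794$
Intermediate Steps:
$\left(-170\right) \left(-6\right) - -9774 = 1020 + 9774 = 10794$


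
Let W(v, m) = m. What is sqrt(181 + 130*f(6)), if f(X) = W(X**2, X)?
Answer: 31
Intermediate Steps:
f(X) = X
sqrt(181 + 130*f(6)) = sqrt(181 + 130*6) = sqrt(181 + 780) = sqrt(961) = 31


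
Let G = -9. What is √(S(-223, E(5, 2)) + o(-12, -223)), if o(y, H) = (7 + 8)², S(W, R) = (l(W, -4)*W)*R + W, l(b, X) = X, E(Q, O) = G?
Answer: I*√8026 ≈ 89.588*I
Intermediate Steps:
E(Q, O) = -9
S(W, R) = W - 4*R*W (S(W, R) = (-4*W)*R + W = -4*R*W + W = W - 4*R*W)
o(y, H) = 225 (o(y, H) = 15² = 225)
√(S(-223, E(5, 2)) + o(-12, -223)) = √(-223*(1 - 4*(-9)) + 225) = √(-223*(1 + 36) + 225) = √(-223*37 + 225) = √(-8251 + 225) = √(-8026) = I*√8026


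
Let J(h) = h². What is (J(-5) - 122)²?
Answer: 9409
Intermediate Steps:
(J(-5) - 122)² = ((-5)² - 122)² = (25 - 122)² = (-97)² = 9409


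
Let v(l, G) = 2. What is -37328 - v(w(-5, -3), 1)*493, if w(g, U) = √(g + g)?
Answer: -38314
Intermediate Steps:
w(g, U) = √2*√g (w(g, U) = √(2*g) = √2*√g)
-37328 - v(w(-5, -3), 1)*493 = -37328 - 2*493 = -37328 - 1*986 = -37328 - 986 = -38314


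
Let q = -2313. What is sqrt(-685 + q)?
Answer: I*sqrt(2998) ≈ 54.754*I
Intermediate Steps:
sqrt(-685 + q) = sqrt(-685 - 2313) = sqrt(-2998) = I*sqrt(2998)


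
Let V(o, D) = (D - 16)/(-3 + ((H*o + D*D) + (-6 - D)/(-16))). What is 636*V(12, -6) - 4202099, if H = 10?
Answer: -214311713/51 ≈ -4.2022e+6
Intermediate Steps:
V(o, D) = (-16 + D)/(-21/8 + D² + 10*o + D/16) (V(o, D) = (D - 16)/(-3 + ((10*o + D*D) + (-6 - D)/(-16))) = (-16 + D)/(-3 + ((10*o + D²) + (-6 - D)*(-1/16))) = (-16 + D)/(-3 + ((D² + 10*o) + (3/8 + D/16))) = (-16 + D)/(-3 + (3/8 + D² + 10*o + D/16)) = (-16 + D)/(-21/8 + D² + 10*o + D/16))
636*V(12, -6) - 4202099 = 636*(16*(-16 - 6)/(-42 - 6 + 16*(-6)² + 160*12)) - 4202099 = 636*(16*(-22)/(-42 - 6 + 16*36 + 1920)) - 4202099 = 636*(16*(-22)/(-42 - 6 + 576 + 1920)) - 4202099 = 636*(16*(-22)/2448) - 4202099 = 636*(16*(1/2448)*(-22)) - 4202099 = 636*(-22/153) - 4202099 = -4664/51 - 4202099 = -214311713/51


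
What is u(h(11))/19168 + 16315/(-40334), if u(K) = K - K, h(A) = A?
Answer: -16315/40334 ≈ -0.40450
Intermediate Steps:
u(K) = 0
u(h(11))/19168 + 16315/(-40334) = 0/19168 + 16315/(-40334) = 0*(1/19168) + 16315*(-1/40334) = 0 - 16315/40334 = -16315/40334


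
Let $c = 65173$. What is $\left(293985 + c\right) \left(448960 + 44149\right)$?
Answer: $177104042222$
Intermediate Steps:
$\left(293985 + c\right) \left(448960 + 44149\right) = \left(293985 + 65173\right) \left(448960 + 44149\right) = 359158 \cdot 493109 = 177104042222$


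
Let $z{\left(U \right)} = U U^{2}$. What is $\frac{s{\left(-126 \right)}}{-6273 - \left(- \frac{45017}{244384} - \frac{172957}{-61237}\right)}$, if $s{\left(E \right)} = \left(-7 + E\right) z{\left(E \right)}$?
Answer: $- \frac{29936312984971008}{706143668471} \approx -42394.0$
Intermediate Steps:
$z{\left(U \right)} = U^{3}$
$s{\left(E \right)} = E^{3} \left(-7 + E\right)$ ($s{\left(E \right)} = \left(-7 + E\right) E^{3} = E^{3} \left(-7 + E\right)$)
$\frac{s{\left(-126 \right)}}{-6273 - \left(- \frac{45017}{244384} - \frac{172957}{-61237}\right)} = \frac{\left(-126\right)^{3} \left(-7 - 126\right)}{-6273 - \left(- \frac{45017}{244384} - \frac{172957}{-61237}\right)} = \frac{\left(-2000376\right) \left(-133\right)}{-6273 - \left(\left(-45017\right) \frac{1}{244384} - - \frac{9103}{3223}\right)} = \frac{266050008}{-6273 - \left(- \frac{6431}{34912} + \frac{9103}{3223}\right)} = \frac{266050008}{-6273 - \frac{297076823}{112521376}} = \frac{266050008}{- \frac{706143668471}{112521376}} = 266050008 \left(- \frac{112521376}{706143668471}\right) = - \frac{29936312984971008}{706143668471}$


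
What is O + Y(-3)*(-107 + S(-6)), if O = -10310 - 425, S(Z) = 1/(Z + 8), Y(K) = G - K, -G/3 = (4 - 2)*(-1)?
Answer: -23387/2 ≈ -11694.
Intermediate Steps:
G = 6 (G = -3*(4 - 2)*(-1) = -6*(-1) = -3*(-2) = 6)
Y(K) = 6 - K
S(Z) = 1/(8 + Z)
O = -10735
O + Y(-3)*(-107 + S(-6)) = -10735 + (6 - 1*(-3))*(-107 + 1/(8 - 6)) = -10735 + (6 + 3)*(-107 + 1/2) = -10735 + 9*(-107 + 1/2) = -10735 + 9*(-213/2) = -10735 - 1917/2 = -23387/2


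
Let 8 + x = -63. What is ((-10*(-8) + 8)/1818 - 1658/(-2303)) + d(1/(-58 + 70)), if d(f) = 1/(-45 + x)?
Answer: 184487237/242837532 ≈ 0.75972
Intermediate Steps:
x = -71 (x = -8 - 63 = -71)
d(f) = -1/116 (d(f) = 1/(-45 - 71) = 1/(-116) = -1/116)
((-10*(-8) + 8)/1818 - 1658/(-2303)) + d(1/(-58 + 70)) = ((-10*(-8) + 8)/1818 - 1658/(-2303)) - 1/116 = ((80 + 8)*(1/1818) - 1658*(-1/2303)) - 1/116 = (88*(1/1818) + 1658/2303) - 1/116 = (44/909 + 1658/2303) - 1/116 = 1608454/2093427 - 1/116 = 184487237/242837532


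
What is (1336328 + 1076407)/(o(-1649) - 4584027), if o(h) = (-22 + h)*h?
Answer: -804245/609516 ≈ -1.3195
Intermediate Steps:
o(h) = h*(-22 + h)
(1336328 + 1076407)/(o(-1649) - 4584027) = (1336328 + 1076407)/(-1649*(-22 - 1649) - 4584027) = 2412735/(-1649*(-1671) - 4584027) = 2412735/(2755479 - 4584027) = 2412735/(-1828548) = 2412735*(-1/1828548) = -804245/609516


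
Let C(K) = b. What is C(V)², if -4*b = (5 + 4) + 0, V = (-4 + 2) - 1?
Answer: 81/16 ≈ 5.0625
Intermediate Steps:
V = -3 (V = -2 - 1 = -3)
b = -9/4 (b = -((5 + 4) + 0)/4 = -(9 + 0)/4 = -¼*9 = -9/4 ≈ -2.2500)
C(K) = -9/4
C(V)² = (-9/4)² = 81/16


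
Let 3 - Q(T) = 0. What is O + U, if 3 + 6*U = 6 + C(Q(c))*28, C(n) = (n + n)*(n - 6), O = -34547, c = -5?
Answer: -69261/2 ≈ -34631.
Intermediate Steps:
Q(T) = 3 (Q(T) = 3 - 1*0 = 3 + 0 = 3)
C(n) = 2*n*(-6 + n) (C(n) = (2*n)*(-6 + n) = 2*n*(-6 + n))
U = -167/2 (U = -1/2 + (6 + (2*3*(-6 + 3))*28)/6 = -1/2 + (6 + (2*3*(-3))*28)/6 = -1/2 + (6 - 18*28)/6 = -1/2 + (6 - 504)/6 = -1/2 + (1/6)*(-498) = -1/2 - 83 = -167/2 ≈ -83.500)
O + U = -34547 - 167/2 = -69261/2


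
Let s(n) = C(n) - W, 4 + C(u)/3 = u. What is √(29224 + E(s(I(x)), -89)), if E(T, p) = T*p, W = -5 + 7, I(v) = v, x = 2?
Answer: 4*√1871 ≈ 173.02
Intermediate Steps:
C(u) = -12 + 3*u
W = 2
s(n) = -14 + 3*n (s(n) = (-12 + 3*n) - 1*2 = (-12 + 3*n) - 2 = -14 + 3*n)
√(29224 + E(s(I(x)), -89)) = √(29224 + (-14 + 3*2)*(-89)) = √(29224 + (-14 + 6)*(-89)) = √(29224 - 8*(-89)) = √(29224 + 712) = √29936 = 4*√1871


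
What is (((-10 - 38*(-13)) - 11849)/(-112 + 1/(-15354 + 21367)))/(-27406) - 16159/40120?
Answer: -1770492061991/4355783024280 ≈ -0.40647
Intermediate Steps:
(((-10 - 38*(-13)) - 11849)/(-112 + 1/(-15354 + 21367)))/(-27406) - 16159/40120 = (((-10 + 494) - 11849)/(-112 + 1/6013))*(-1/27406) - 16159*1/40120 = ((484 - 11849)/(-112 + 1/6013))*(-1/27406) - 16159/40120 = -11365/(-673455/6013)*(-1/27406) - 16159/40120 = -11365*(-6013/673455)*(-1/27406) - 16159/40120 = (13667549/134691)*(-1/27406) - 16159/40120 = -13667549/3691341546 - 16159/40120 = -1770492061991/4355783024280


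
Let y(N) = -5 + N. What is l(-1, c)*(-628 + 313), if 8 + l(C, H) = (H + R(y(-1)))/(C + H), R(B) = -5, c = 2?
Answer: 3465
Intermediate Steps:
l(C, H) = -8 + (-5 + H)/(C + H) (l(C, H) = -8 + (H - 5)/(C + H) = -8 + (-5 + H)/(C + H))
l(-1, c)*(-628 + 313) = ((-5 - 8*(-1) - 7*2)/(-1 + 2))*(-628 + 313) = ((-5 + 8 - 14)/1)*(-315) = (1*(-11))*(-315) = -11*(-315) = 3465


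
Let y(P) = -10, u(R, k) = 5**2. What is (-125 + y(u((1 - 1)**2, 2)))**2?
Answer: 18225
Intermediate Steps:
u(R, k) = 25
(-125 + y(u((1 - 1)**2, 2)))**2 = (-125 - 10)**2 = (-135)**2 = 18225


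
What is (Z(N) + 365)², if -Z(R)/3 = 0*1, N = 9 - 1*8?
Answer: 133225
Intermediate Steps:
N = 1 (N = 9 - 8 = 1)
Z(R) = 0 (Z(R) = -0 = -3*0 = 0)
(Z(N) + 365)² = (0 + 365)² = 365² = 133225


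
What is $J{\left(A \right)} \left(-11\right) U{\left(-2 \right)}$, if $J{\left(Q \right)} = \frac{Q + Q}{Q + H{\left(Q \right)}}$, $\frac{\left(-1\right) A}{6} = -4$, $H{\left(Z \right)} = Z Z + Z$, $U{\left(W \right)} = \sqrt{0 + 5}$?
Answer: $- \frac{11 \sqrt{5}}{13} \approx -1.8921$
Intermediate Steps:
$U{\left(W \right)} = \sqrt{5}$
$H{\left(Z \right)} = Z + Z^{2}$ ($H{\left(Z \right)} = Z^{2} + Z = Z + Z^{2}$)
$A = 24$ ($A = \left(-6\right) \left(-4\right) = 24$)
$J{\left(Q \right)} = \frac{2 Q}{Q + Q \left(1 + Q\right)}$ ($J{\left(Q \right)} = \frac{Q + Q}{Q + Q \left(1 + Q\right)} = \frac{2 Q}{Q + Q \left(1 + Q\right)}$)
$J{\left(A \right)} \left(-11\right) U{\left(-2 \right)} = \frac{2}{2 + 24} \left(-11\right) \sqrt{5} = \frac{2}{26} \left(-11\right) \sqrt{5} = 2 \cdot \frac{1}{26} \left(-11\right) \sqrt{5} = \frac{1}{13} \left(-11\right) \sqrt{5} = - \frac{11 \sqrt{5}}{13}$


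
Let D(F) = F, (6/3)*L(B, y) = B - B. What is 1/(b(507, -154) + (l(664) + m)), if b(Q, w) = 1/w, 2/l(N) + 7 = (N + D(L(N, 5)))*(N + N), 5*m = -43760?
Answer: -135794890/1188477758757 ≈ -0.00011426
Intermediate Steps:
m = -8752 (m = (⅕)*(-43760) = -8752)
L(B, y) = 0 (L(B, y) = (B - B)/2 = (½)*0 = 0)
l(N) = 2/(-7 + 2*N²) (l(N) = 2/(-7 + (N + 0)*(N + N)) = 2/(-7 + N*(2*N)) = 2/(-7 + 2*N²))
1/(b(507, -154) + (l(664) + m)) = 1/(1/(-154) + (2/(-7 + 2*664²) - 8752)) = 1/(-1/154 + (2/(-7 + 2*440896) - 8752)) = 1/(-1/154 + (2/(-7 + 881792) - 8752)) = 1/(-1/154 + (2/881785 - 8752)) = 1/(-1/154 - 7717382318/881785) = 1/(-1188477758757/135794890) = -135794890/1188477758757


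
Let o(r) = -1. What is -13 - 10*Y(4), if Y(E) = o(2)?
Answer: -3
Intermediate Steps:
Y(E) = -1
-13 - 10*Y(4) = -13 - 10*(-1) = -13 + 10 = -3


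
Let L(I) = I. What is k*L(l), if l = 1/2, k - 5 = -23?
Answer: -9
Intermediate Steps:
k = -18 (k = 5 - 23 = -18)
l = 1/2 ≈ 0.50000
k*L(l) = -18*1/2 = -9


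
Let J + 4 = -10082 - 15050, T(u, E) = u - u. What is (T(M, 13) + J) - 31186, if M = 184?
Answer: -56322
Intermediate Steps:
T(u, E) = 0
J = -25136 (J = -4 + (-10082 - 15050) = -4 - 25132 = -25136)
(T(M, 13) + J) - 31186 = (0 - 25136) - 31186 = -25136 - 31186 = -56322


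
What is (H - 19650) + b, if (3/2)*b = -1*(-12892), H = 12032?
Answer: 2930/3 ≈ 976.67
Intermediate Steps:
b = 25784/3 (b = 2*(-1*(-12892))/3 = (⅔)*12892 = 25784/3 ≈ 8594.7)
(H - 19650) + b = (12032 - 19650) + 25784/3 = -7618 + 25784/3 = 2930/3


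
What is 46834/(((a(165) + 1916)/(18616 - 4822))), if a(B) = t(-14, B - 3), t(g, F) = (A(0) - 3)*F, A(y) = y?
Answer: 29364918/65 ≈ 4.5177e+5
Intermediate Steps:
t(g, F) = -3*F (t(g, F) = (0 - 3)*F = -3*F)
a(B) = 9 - 3*B (a(B) = -3*(B - 3) = -3*(-3 + B) = 9 - 3*B)
46834/(((a(165) + 1916)/(18616 - 4822))) = 46834/((((9 - 3*165) + 1916)/(18616 - 4822))) = 46834/((((9 - 495) + 1916)/13794)) = 46834/(((-486 + 1916)*(1/13794))) = 46834/((1430*(1/13794))) = 46834/(65/627) = 46834*(627/65) = 29364918/65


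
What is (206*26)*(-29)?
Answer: -155324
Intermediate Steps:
(206*26)*(-29) = 5356*(-29) = -155324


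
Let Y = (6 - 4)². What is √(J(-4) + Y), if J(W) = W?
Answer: 0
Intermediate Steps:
Y = 4 (Y = 2² = 4)
√(J(-4) + Y) = √(-4 + 4) = √0 = 0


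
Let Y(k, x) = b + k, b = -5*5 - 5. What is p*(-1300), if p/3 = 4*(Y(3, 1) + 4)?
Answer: 358800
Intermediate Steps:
b = -30 (b = -25 - 5 = -30)
Y(k, x) = -30 + k
p = -276 (p = 3*(4*((-30 + 3) + 4)) = 3*(4*(-27 + 4)) = 3*(4*(-23)) = 3*(-92) = -276)
p*(-1300) = -276*(-1300) = 358800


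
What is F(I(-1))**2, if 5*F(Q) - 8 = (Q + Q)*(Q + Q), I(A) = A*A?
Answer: 144/25 ≈ 5.7600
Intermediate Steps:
I(A) = A**2
F(Q) = 8/5 + 4*Q**2/5 (F(Q) = 8/5 + ((Q + Q)*(Q + Q))/5 = 8/5 + ((2*Q)*(2*Q))/5 = 8/5 + (4*Q**2)/5 = 8/5 + 4*Q**2/5)
F(I(-1))**2 = (8/5 + 4*((-1)**2)**2/5)**2 = (8/5 + (4/5)*1**2)**2 = (8/5 + (4/5)*1)**2 = (8/5 + 4/5)**2 = (12/5)**2 = 144/25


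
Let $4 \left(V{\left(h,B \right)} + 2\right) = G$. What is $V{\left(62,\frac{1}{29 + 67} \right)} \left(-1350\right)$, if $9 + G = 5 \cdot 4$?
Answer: $- \frac{2025}{2} \approx -1012.5$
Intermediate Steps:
$G = 11$ ($G = -9 + 5 \cdot 4 = -9 + 20 = 11$)
$V{\left(h,B \right)} = \frac{3}{4}$ ($V{\left(h,B \right)} = -2 + \frac{1}{4} \cdot 11 = -2 + \frac{11}{4} = \frac{3}{4}$)
$V{\left(62,\frac{1}{29 + 67} \right)} \left(-1350\right) = \frac{3}{4} \left(-1350\right) = - \frac{2025}{2}$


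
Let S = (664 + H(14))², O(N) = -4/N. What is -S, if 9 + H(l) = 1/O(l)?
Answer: -1697809/4 ≈ -4.2445e+5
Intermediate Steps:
H(l) = -9 - l/4 (H(l) = -9 + 1/(-4/l) = -9 - l/4)
S = 1697809/4 (S = (664 + (-9 - ¼*14))² = (664 + (-9 - 7/2))² = (664 - 25/2)² = (1303/2)² = 1697809/4 ≈ 4.2445e+5)
-S = -1*1697809/4 = -1697809/4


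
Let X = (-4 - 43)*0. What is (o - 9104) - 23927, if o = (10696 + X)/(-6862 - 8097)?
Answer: -70588775/2137 ≈ -33032.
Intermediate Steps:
X = 0 (X = -47*0 = 0)
o = -1528/2137 (o = (10696 + 0)/(-6862 - 8097) = 10696/(-14959) = 10696*(-1/14959) = -1528/2137 ≈ -0.71502)
(o - 9104) - 23927 = (-1528/2137 - 9104) - 23927 = -19456776/2137 - 23927 = -70588775/2137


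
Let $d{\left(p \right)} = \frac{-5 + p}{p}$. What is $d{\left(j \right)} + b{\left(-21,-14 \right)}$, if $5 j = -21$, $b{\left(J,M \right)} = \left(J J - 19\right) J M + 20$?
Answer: $\frac{2605894}{21} \approx 1.2409 \cdot 10^{5}$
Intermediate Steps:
$b{\left(J,M \right)} = 20 + J M \left(-19 + J^{2}\right)$ ($b{\left(J,M \right)} = \left(J^{2} - 19\right) J M + 20 = \left(-19 + J^{2}\right) J M + 20 = J \left(-19 + J^{2}\right) M + 20 = J M \left(-19 + J^{2}\right) + 20 = 20 + J M \left(-19 + J^{2}\right)$)
$j = - \frac{21}{5}$ ($j = \frac{1}{5} \left(-21\right) = - \frac{21}{5} \approx -4.2$)
$d{\left(p \right)} = \frac{-5 + p}{p}$
$d{\left(j \right)} + b{\left(-21,-14 \right)} = \frac{-5 - \frac{21}{5}}{- \frac{21}{5}} - \left(-20 - 129654 + 5586\right) = \left(- \frac{5}{21}\right) \left(- \frac{46}{5}\right) - -124088 = \frac{46}{21} + \left(20 + 129654 - 5586\right) = \frac{46}{21} + 124088 = \frac{2605894}{21}$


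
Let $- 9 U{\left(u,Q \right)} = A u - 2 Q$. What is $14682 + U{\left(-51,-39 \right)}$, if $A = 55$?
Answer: $14985$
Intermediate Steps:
$U{\left(u,Q \right)} = - \frac{55 u}{9} + \frac{2 Q}{9}$ ($U{\left(u,Q \right)} = - \frac{55 u - 2 Q}{9} = - \frac{- 2 Q + 55 u}{9} = - \frac{55 u}{9} + \frac{2 Q}{9}$)
$14682 + U{\left(-51,-39 \right)} = 14682 + \left(\left(- \frac{55}{9}\right) \left(-51\right) + \frac{2}{9} \left(-39\right)\right) = 14682 + \left(\frac{935}{3} - \frac{26}{3}\right) = 14682 + 303 = 14985$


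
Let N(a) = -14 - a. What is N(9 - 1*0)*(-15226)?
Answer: 350198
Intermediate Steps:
N(9 - 1*0)*(-15226) = (-14 - (9 - 1*0))*(-15226) = (-14 - (9 + 0))*(-15226) = (-14 - 1*9)*(-15226) = (-14 - 9)*(-15226) = -23*(-15226) = 350198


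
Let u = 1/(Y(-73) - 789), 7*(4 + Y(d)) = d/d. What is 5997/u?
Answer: -33283350/7 ≈ -4.7548e+6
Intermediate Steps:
Y(d) = -27/7 (Y(d) = -4 + (d/d)/7 = -4 + (⅐)*1 = -4 + ⅐ = -27/7)
u = -7/5550 (u = 1/(-27/7 - 789) = 1/(-5550/7) = -7/5550 ≈ -0.0012613)
5997/u = 5997/(-7/5550) = 5997*(-5550/7) = -33283350/7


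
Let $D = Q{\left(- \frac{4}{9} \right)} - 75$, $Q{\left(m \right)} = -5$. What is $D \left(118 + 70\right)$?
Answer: $-15040$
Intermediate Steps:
$D = -80$ ($D = -5 - 75 = -80$)
$D \left(118 + 70\right) = - 80 \left(118 + 70\right) = \left(-80\right) 188 = -15040$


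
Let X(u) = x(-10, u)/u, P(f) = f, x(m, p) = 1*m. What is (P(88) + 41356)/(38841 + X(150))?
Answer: 310830/291307 ≈ 1.0670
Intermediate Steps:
x(m, p) = m
X(u) = -10/u
(P(88) + 41356)/(38841 + X(150)) = (88 + 41356)/(38841 - 10/150) = 41444/(38841 - 10*1/150) = 41444/(38841 - 1/15) = 41444/(582614/15) = 41444*(15/582614) = 310830/291307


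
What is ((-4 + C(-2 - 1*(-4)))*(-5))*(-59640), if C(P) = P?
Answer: -596400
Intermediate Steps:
((-4 + C(-2 - 1*(-4)))*(-5))*(-59640) = ((-4 + (-2 - 1*(-4)))*(-5))*(-59640) = ((-4 + (-2 + 4))*(-5))*(-59640) = ((-4 + 2)*(-5))*(-59640) = -2*(-5)*(-59640) = 10*(-59640) = -596400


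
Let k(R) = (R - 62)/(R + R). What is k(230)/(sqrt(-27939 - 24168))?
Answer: -14*I*sqrt(52107)/1997435 ≈ -0.0015999*I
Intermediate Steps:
k(R) = (-62 + R)/(2*R) (k(R) = (-62 + R)/((2*R)) = (-62 + R)*(1/(2*R)) = (-62 + R)/(2*R))
k(230)/(sqrt(-27939 - 24168)) = ((1/2)*(-62 + 230)/230)/(sqrt(-27939 - 24168)) = ((1/2)*(1/230)*168)/(sqrt(-52107)) = 42/(115*((I*sqrt(52107)))) = 42*(-I*sqrt(52107)/52107)/115 = -14*I*sqrt(52107)/1997435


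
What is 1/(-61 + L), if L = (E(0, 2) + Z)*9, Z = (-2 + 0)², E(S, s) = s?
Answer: -⅐ ≈ -0.14286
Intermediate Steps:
Z = 4 (Z = (-2)² = 4)
L = 54 (L = (2 + 4)*9 = 6*9 = 54)
1/(-61 + L) = 1/(-61 + 54) = 1/(-7) = -⅐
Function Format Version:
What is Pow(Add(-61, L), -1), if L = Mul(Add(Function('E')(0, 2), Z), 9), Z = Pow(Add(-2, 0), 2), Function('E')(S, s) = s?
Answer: Rational(-1, 7) ≈ -0.14286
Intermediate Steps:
Z = 4 (Z = Pow(-2, 2) = 4)
L = 54 (L = Mul(Add(2, 4), 9) = Mul(6, 9) = 54)
Pow(Add(-61, L), -1) = Pow(Add(-61, 54), -1) = Pow(-7, -1) = Rational(-1, 7)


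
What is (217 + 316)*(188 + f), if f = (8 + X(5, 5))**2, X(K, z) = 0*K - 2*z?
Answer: 102336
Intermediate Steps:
X(K, z) = -2*z (X(K, z) = 0 - 2*z = -2*z)
f = 4 (f = (8 - 2*5)**2 = (8 - 10)**2 = (-2)**2 = 4)
(217 + 316)*(188 + f) = (217 + 316)*(188 + 4) = 533*192 = 102336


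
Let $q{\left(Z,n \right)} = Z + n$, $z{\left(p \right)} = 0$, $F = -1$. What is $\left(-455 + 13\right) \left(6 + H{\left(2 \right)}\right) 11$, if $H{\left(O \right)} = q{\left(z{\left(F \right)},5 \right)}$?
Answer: $-53482$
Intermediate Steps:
$H{\left(O \right)} = 5$ ($H{\left(O \right)} = 0 + 5 = 5$)
$\left(-455 + 13\right) \left(6 + H{\left(2 \right)}\right) 11 = \left(-455 + 13\right) \left(6 + 5\right) 11 = - 442 \cdot 11 \cdot 11 = \left(-442\right) 121 = -53482$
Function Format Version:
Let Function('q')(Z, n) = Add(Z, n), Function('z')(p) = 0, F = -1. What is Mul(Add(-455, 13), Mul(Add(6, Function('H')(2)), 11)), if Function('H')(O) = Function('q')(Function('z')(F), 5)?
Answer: -53482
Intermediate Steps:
Function('H')(O) = 5 (Function('H')(O) = Add(0, 5) = 5)
Mul(Add(-455, 13), Mul(Add(6, Function('H')(2)), 11)) = Mul(Add(-455, 13), Mul(Add(6, 5), 11)) = Mul(-442, Mul(11, 11)) = Mul(-442, 121) = -53482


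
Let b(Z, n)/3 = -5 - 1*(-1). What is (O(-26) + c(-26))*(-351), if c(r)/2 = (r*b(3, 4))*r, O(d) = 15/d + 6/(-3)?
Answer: 11391057/2 ≈ 5.6955e+6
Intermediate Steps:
O(d) = -2 + 15/d (O(d) = 15/d + 6*(-⅓) = 15/d - 2 = -2 + 15/d)
b(Z, n) = -12 (b(Z, n) = 3*(-5 - 1*(-1)) = 3*(-5 + 1) = 3*(-4) = -12)
c(r) = -24*r² (c(r) = 2*((r*(-12))*r) = 2*((-12*r)*r) = 2*(-12*r²) = -24*r²)
(O(-26) + c(-26))*(-351) = ((-2 + 15/(-26)) - 24*(-26)²)*(-351) = ((-2 + 15*(-1/26)) - 24*676)*(-351) = ((-2 - 15/26) - 16224)*(-351) = (-67/26 - 16224)*(-351) = -421891/26*(-351) = 11391057/2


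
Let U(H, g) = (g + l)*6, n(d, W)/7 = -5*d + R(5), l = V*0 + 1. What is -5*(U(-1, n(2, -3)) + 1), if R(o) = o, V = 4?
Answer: 1015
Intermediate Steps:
l = 1 (l = 4*0 + 1 = 0 + 1 = 1)
n(d, W) = 35 - 35*d (n(d, W) = 7*(-5*d + 5) = 7*(5 - 5*d) = 35 - 35*d)
U(H, g) = 6 + 6*g (U(H, g) = (g + 1)*6 = (1 + g)*6 = 6 + 6*g)
-5*(U(-1, n(2, -3)) + 1) = -5*((6 + 6*(35 - 35*2)) + 1) = -5*((6 + 6*(35 - 70)) + 1) = -5*((6 + 6*(-35)) + 1) = -5*((6 - 210) + 1) = -5*(-204 + 1) = -5*(-203) = 1015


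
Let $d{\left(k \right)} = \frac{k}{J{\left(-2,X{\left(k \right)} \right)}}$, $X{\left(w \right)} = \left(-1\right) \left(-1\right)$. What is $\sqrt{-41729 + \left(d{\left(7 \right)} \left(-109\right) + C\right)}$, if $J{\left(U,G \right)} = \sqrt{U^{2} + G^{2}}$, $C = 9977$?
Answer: $\frac{\sqrt{-793800 - 3815 \sqrt{5}}}{5} \approx 179.15 i$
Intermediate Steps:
$X{\left(w \right)} = 1$
$J{\left(U,G \right)} = \sqrt{G^{2} + U^{2}}$
$d{\left(k \right)} = \frac{k \sqrt{5}}{5}$ ($d{\left(k \right)} = \frac{k}{\sqrt{1^{2} + \left(-2\right)^{2}}} = \frac{k}{\sqrt{1 + 4}} = \frac{k}{\sqrt{5}} = k \frac{\sqrt{5}}{5} = \frac{k \sqrt{5}}{5}$)
$\sqrt{-41729 + \left(d{\left(7 \right)} \left(-109\right) + C\right)} = \sqrt{-41729 + \left(\frac{1}{5} \cdot 7 \sqrt{5} \left(-109\right) + 9977\right)} = \sqrt{-41729 + \left(\frac{7 \sqrt{5}}{5} \left(-109\right) + 9977\right)} = \sqrt{-41729 + \left(- \frac{763 \sqrt{5}}{5} + 9977\right)} = \sqrt{-41729 + \left(9977 - \frac{763 \sqrt{5}}{5}\right)} = \sqrt{-31752 - \frac{763 \sqrt{5}}{5}}$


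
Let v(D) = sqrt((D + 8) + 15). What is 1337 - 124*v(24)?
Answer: 1337 - 124*sqrt(47) ≈ 486.90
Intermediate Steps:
v(D) = sqrt(23 + D) (v(D) = sqrt((8 + D) + 15) = sqrt(23 + D))
1337 - 124*v(24) = 1337 - 124*sqrt(23 + 24) = 1337 - 124*sqrt(47)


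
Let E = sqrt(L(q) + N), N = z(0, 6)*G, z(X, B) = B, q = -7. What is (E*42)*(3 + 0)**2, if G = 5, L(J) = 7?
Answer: 378*sqrt(37) ≈ 2299.3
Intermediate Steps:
N = 30 (N = 6*5 = 30)
E = sqrt(37) (E = sqrt(7 + 30) = sqrt(37) ≈ 6.0828)
(E*42)*(3 + 0)**2 = (sqrt(37)*42)*(3 + 0)**2 = (42*sqrt(37))*3**2 = (42*sqrt(37))*9 = 378*sqrt(37)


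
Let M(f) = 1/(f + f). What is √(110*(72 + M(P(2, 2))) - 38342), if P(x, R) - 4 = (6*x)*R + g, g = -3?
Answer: I*√760495/5 ≈ 174.41*I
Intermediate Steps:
P(x, R) = 1 + 6*R*x (P(x, R) = 4 + ((6*x)*R - 3) = 4 + (6*R*x - 3) = 4 + (-3 + 6*R*x) = 1 + 6*R*x)
M(f) = 1/(2*f)
√(110*(72 + M(P(2, 2))) - 38342) = √(110*(72 + 1/(2*(1 + 6*2*2))) - 38342) = √(110*(72 + 1/(2*(1 + 24))) - 38342) = √(110*(72 + (½)/25) - 38342) = √(110*(72 + (½)*(1/25)) - 38342) = √(110*(72 + 1/50) - 38342) = √(110*(3601/50) - 38342) = √(39611/5 - 38342) = √(-152099/5) = I*√760495/5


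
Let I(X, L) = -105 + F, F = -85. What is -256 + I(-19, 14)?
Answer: -446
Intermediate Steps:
I(X, L) = -190 (I(X, L) = -105 - 85 = -190)
-256 + I(-19, 14) = -256 - 190 = -446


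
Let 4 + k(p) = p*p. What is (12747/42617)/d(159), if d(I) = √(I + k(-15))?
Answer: 12747*√95/8097230 ≈ 0.015344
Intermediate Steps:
k(p) = -4 + p² (k(p) = -4 + p*p = -4 + p²)
d(I) = √(221 + I) (d(I) = √(I + (-4 + (-15)²)) = √(I + (-4 + 225)) = √(I + 221) = √(221 + I))
(12747/42617)/d(159) = (12747/42617)/(√(221 + 159)) = (12747*(1/42617))/(√380) = 12747/(42617*((2*√95))) = 12747*(√95/190)/42617 = 12747*√95/8097230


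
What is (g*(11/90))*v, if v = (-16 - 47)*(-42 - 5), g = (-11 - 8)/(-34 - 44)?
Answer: 68761/780 ≈ 88.155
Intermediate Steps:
g = 19/78 (g = -19/(-78) = -19*(-1/78) = 19/78 ≈ 0.24359)
v = 2961 (v = -63*(-47) = 2961)
(g*(11/90))*v = (19*(11/90)/78)*2961 = (19*(11*(1/90))/78)*2961 = ((19/78)*(11/90))*2961 = (209/7020)*2961 = 68761/780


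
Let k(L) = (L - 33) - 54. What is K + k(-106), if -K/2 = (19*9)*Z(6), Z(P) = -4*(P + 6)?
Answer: 16223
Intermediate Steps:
Z(P) = -24 - 4*P (Z(P) = -4*(6 + P) = -24 - 4*P)
k(L) = -87 + L (k(L) = (-33 + L) - 54 = -87 + L)
K = 16416 (K = -2*19*9*(-24 - 4*6) = -342*(-24 - 24) = -342*(-48) = -2*(-8208) = 16416)
K + k(-106) = 16416 + (-87 - 106) = 16416 - 193 = 16223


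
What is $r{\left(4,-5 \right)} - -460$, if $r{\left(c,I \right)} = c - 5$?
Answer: $459$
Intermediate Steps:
$r{\left(c,I \right)} = -5 + c$
$r{\left(4,-5 \right)} - -460 = \left(-5 + 4\right) - -460 = -1 + 460 = 459$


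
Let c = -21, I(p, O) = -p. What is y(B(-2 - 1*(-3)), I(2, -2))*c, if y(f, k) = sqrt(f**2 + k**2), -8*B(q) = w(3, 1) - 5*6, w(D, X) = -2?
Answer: -42*sqrt(5) ≈ -93.915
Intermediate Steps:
B(q) = 4 (B(q) = -(-2 - 5*6)/8 = -(-2 - 30)/8 = -1/8*(-32) = 4)
y(B(-2 - 1*(-3)), I(2, -2))*c = sqrt(4**2 + (-1*2)**2)*(-21) = sqrt(16 + (-2)**2)*(-21) = sqrt(16 + 4)*(-21) = sqrt(20)*(-21) = (2*sqrt(5))*(-21) = -42*sqrt(5)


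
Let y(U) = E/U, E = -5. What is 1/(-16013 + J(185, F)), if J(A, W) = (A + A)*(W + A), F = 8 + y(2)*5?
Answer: 1/50772 ≈ 1.9696e-5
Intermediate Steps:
y(U) = -5/U
F = -9/2 (F = 8 - 5/2*5 = 8 - 25/2 = -9/2 ≈ -4.5000)
J(A, W) = 2*A*(A + W) (J(A, W) = (2*A)*(A + W) = 2*A*(A + W))
1/(-16013 + J(185, F)) = 1/(-16013 + 2*185*(185 - 9/2)) = 1/(-16013 + 2*185*(361/2)) = 1/(-16013 + 66785) = 1/50772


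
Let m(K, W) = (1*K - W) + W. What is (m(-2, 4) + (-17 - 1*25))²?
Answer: 1936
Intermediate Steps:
m(K, W) = K (m(K, W) = (K - W) + W = K)
(m(-2, 4) + (-17 - 1*25))² = (-2 + (-17 - 1*25))² = (-2 + (-17 - 25))² = (-2 - 42)² = (-44)² = 1936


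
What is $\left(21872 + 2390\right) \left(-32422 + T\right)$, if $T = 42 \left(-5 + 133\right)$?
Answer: $-656190052$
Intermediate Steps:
$T = 5376$ ($T = 42 \cdot 128 = 5376$)
$\left(21872 + 2390\right) \left(-32422 + T\right) = \left(21872 + 2390\right) \left(-32422 + 5376\right) = 24262 \left(-27046\right) = -656190052$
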